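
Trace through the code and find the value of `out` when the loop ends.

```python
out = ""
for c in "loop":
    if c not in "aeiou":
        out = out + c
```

Let's trace through this code step by step.

Initialize: out = ''
Entering loop: for c in "loop":
After iteration 1: c = 'l', out = 'l'
After iteration 2: c = 'o', out = 'l'
After iteration 3: c = 'o', out = 'l'
After iteration 4: c = 'p', out = 'lp'
Loop ends.

Final answer: 'lp'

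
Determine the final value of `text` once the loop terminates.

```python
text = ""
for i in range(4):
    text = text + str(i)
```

Let's trace through this code step by step.

Initialize: text = ''
Entering loop: for i in range(4):
After iteration 1: i = 0, text = '0'
After iteration 2: i = 1, text = '01'
After iteration 3: i = 2, text = '012'
After iteration 4: i = 3, text = '0123'
Loop ends.

Final answer: '0123'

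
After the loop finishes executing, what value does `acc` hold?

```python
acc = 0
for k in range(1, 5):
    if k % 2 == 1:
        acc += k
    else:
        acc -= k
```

Let's trace through this code step by step.

Initialize: acc = 0
Entering loop: for k in range(1, 5):
After iteration 1: k = 1, acc = 1
After iteration 2: k = 2, acc = -1
After iteration 3: k = 3, acc = 2
After iteration 4: k = 4, acc = -2
Loop ends.

Final answer: -2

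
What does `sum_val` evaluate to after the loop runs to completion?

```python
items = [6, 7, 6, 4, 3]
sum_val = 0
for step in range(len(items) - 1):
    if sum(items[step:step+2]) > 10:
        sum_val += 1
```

Let's trace through this code step by step.

Initialize: items = [6, 7, 6, 4, 3]
Initialize: sum_val = 0
Entering loop: for step in range(len(items) - 1):
After iteration 1: step = 0, sum_val = 1
After iteration 2: step = 1, sum_val = 2
After iteration 3: step = 2, sum_val = 2
After iteration 4: step = 3, sum_val = 2
Loop ends.

Final answer: 2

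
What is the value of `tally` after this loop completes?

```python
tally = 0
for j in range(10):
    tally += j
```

Let's trace through this code step by step.

Initialize: tally = 0
Entering loop: for j in range(10):
After iteration 1: j = 0, tally = 0
After iteration 2: j = 1, tally = 1
After iteration 3: j = 2, tally = 3
After iteration 4: j = 3, tally = 6
After iteration 5: j = 4, tally = 10
After iteration 6: j = 5, tally = 15
After iteration 7: j = 6, tally = 21
After iteration 8: j = 7, tally = 28
After iteration 9: j = 8, tally = 36
After iteration 10: j = 9, tally = 45
Loop ends.

Final answer: 45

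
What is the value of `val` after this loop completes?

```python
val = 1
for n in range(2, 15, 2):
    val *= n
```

Let's trace through this code step by step.

Initialize: val = 1
Entering loop: for n in range(2, 15, 2):
After iteration 1: n = 2, val = 2
After iteration 2: n = 4, val = 8
After iteration 3: n = 6, val = 48
After iteration 4: n = 8, val = 384
After iteration 5: n = 10, val = 3840
After iteration 6: n = 12, val = 46080
After iteration 7: n = 14, val = 645120
Loop ends.

Final answer: 645120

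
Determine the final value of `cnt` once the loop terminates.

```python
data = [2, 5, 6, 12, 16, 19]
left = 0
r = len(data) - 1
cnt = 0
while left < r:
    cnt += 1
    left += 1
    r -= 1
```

Let's trace through this code step by step.

Initialize: data = [2, 5, 6, 12, 16, 19]
Initialize: left = 0
Initialize: r = 5
Initialize: cnt = 0
Entering loop: while left < r:
After iteration 1: left = 1, r = 4, cnt = 1
After iteration 2: left = 2, r = 3, cnt = 2
After iteration 3: left = 3, r = 2, cnt = 3
Loop ends.

Final answer: 3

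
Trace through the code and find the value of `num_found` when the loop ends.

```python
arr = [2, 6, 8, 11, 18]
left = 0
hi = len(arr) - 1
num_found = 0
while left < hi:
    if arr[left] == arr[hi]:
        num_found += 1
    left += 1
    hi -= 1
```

Let's trace through this code step by step.

Initialize: arr = [2, 6, 8, 11, 18]
Initialize: left = 0
Initialize: hi = 4
Initialize: num_found = 0
Entering loop: while left < hi:
After iteration 1: left = 1, hi = 3, num_found = 0
After iteration 2: left = 2, hi = 2, num_found = 0
Loop ends.

Final answer: 0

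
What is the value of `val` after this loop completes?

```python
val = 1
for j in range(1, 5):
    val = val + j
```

Let's trace through this code step by step.

Initialize: val = 1
Entering loop: for j in range(1, 5):
After iteration 1: j = 1, val = 2
After iteration 2: j = 2, val = 4
After iteration 3: j = 3, val = 7
After iteration 4: j = 4, val = 11
Loop ends.

Final answer: 11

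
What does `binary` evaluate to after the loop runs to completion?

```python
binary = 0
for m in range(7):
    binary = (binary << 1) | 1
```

Let's trace through this code step by step.

Initialize: binary = 0
Entering loop: for m in range(7):
After iteration 1: m = 0, binary = 1
After iteration 2: m = 1, binary = 3
After iteration 3: m = 2, binary = 7
After iteration 4: m = 3, binary = 15
After iteration 5: m = 4, binary = 31
After iteration 6: m = 5, binary = 63
After iteration 7: m = 6, binary = 127
Loop ends.

Final answer: 127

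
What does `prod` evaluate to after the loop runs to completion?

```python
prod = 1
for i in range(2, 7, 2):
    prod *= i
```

Let's trace through this code step by step.

Initialize: prod = 1
Entering loop: for i in range(2, 7, 2):
After iteration 1: i = 2, prod = 2
After iteration 2: i = 4, prod = 8
After iteration 3: i = 6, prod = 48
Loop ends.

Final answer: 48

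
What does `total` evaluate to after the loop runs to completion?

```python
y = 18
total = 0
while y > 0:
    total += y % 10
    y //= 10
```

Let's trace through this code step by step.

Initialize: y = 18
Initialize: total = 0
Entering loop: while y > 0:
After iteration 1: y = 1, total = 8
After iteration 2: y = 0, total = 9
Loop ends.

Final answer: 9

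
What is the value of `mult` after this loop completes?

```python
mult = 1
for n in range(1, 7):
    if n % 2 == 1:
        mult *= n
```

Let's trace through this code step by step.

Initialize: mult = 1
Entering loop: for n in range(1, 7):
After iteration 1: n = 1, mult = 1
After iteration 2: n = 2, mult = 1
After iteration 3: n = 3, mult = 3
After iteration 4: n = 4, mult = 3
After iteration 5: n = 5, mult = 15
After iteration 6: n = 6, mult = 15
Loop ends.

Final answer: 15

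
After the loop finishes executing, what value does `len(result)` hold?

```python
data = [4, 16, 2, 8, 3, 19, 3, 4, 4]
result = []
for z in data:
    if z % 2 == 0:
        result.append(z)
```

Let's trace through this code step by step.

Initialize: data = [4, 16, 2, 8, 3, 19, 3, 4, 4]
Initialize: result = []
Entering loop: for z in data:
After iteration 1: z = 4, result = [4]
After iteration 2: z = 16, result = [4, 16]
After iteration 3: z = 2, result = [4, 16, 2]
After iteration 4: z = 8, result = [4, 16, 2, 8]
After iteration 5: z = 3, result = [4, 16, 2, 8]
After iteration 6: z = 19, result = [4, 16, 2, 8]
After iteration 7: z = 3, result = [4, 16, 2, 8]
After iteration 8: z = 4, result = [4, 16, 2, 8, 4]
After iteration 9: z = 4, result = [4, 16, 2, 8, 4, 4]
Loop ends.
len(result) = 6

Final answer: 6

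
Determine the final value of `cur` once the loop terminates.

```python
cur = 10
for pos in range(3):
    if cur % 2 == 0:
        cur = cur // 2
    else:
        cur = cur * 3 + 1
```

Let's trace through this code step by step.

Initialize: cur = 10
Entering loop: for pos in range(3):
After iteration 1: pos = 0, cur = 5
After iteration 2: pos = 1, cur = 16
After iteration 3: pos = 2, cur = 8
Loop ends.

Final answer: 8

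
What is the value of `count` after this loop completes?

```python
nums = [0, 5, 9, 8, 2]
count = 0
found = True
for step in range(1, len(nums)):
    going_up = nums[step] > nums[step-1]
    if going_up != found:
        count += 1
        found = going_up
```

Let's trace through this code step by step.

Initialize: nums = [0, 5, 9, 8, 2]
Initialize: count = 0
Initialize: found = True
Entering loop: for step in range(1, len(nums)):
After iteration 1: step = 1, count = 0, found = True, going_up = True
After iteration 2: step = 2, count = 0, found = True, going_up = True
After iteration 3: step = 3, count = 1, found = False, going_up = False
After iteration 4: step = 4, count = 1, found = False, going_up = False
Loop ends.

Final answer: 1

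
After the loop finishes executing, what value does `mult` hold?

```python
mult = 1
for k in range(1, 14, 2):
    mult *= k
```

Let's trace through this code step by step.

Initialize: mult = 1
Entering loop: for k in range(1, 14, 2):
After iteration 1: k = 1, mult = 1
After iteration 2: k = 3, mult = 3
After iteration 3: k = 5, mult = 15
After iteration 4: k = 7, mult = 105
After iteration 5: k = 9, mult = 945
After iteration 6: k = 11, mult = 10395
After iteration 7: k = 13, mult = 135135
Loop ends.

Final answer: 135135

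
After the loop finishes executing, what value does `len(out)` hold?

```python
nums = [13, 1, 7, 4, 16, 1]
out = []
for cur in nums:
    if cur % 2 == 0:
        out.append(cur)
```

Let's trace through this code step by step.

Initialize: nums = [13, 1, 7, 4, 16, 1]
Initialize: out = []
Entering loop: for cur in nums:
After iteration 1: cur = 13, out = []
After iteration 2: cur = 1, out = []
After iteration 3: cur = 7, out = []
After iteration 4: cur = 4, out = [4]
After iteration 5: cur = 16, out = [4, 16]
After iteration 6: cur = 1, out = [4, 16]
Loop ends.
len(out) = 2

Final answer: 2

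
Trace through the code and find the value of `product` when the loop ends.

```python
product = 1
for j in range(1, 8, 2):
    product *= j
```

Let's trace through this code step by step.

Initialize: product = 1
Entering loop: for j in range(1, 8, 2):
After iteration 1: j = 1, product = 1
After iteration 2: j = 3, product = 3
After iteration 3: j = 5, product = 15
After iteration 4: j = 7, product = 105
Loop ends.

Final answer: 105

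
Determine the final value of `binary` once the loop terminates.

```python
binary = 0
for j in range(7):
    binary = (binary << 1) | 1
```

Let's trace through this code step by step.

Initialize: binary = 0
Entering loop: for j in range(7):
After iteration 1: j = 0, binary = 1
After iteration 2: j = 1, binary = 3
After iteration 3: j = 2, binary = 7
After iteration 4: j = 3, binary = 15
After iteration 5: j = 4, binary = 31
After iteration 6: j = 5, binary = 63
After iteration 7: j = 6, binary = 127
Loop ends.

Final answer: 127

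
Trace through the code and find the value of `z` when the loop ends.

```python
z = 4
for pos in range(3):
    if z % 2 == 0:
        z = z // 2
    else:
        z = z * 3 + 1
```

Let's trace through this code step by step.

Initialize: z = 4
Entering loop: for pos in range(3):
After iteration 1: pos = 0, z = 2
After iteration 2: pos = 1, z = 1
After iteration 3: pos = 2, z = 4
Loop ends.

Final answer: 4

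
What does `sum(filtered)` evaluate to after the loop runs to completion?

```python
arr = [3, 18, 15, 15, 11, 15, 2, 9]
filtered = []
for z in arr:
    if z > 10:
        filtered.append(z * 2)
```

Let's trace through this code step by step.

Initialize: arr = [3, 18, 15, 15, 11, 15, 2, 9]
Initialize: filtered = []
Entering loop: for z in arr:
After iteration 1: z = 3, filtered = []
After iteration 2: z = 18, filtered = [36]
After iteration 3: z = 15, filtered = [36, 30]
After iteration 4: z = 15, filtered = [36, 30, 30]
After iteration 5: z = 11, filtered = [36, 30, 30, 22]
After iteration 6: z = 15, filtered = [36, 30, 30, 22, 30]
After iteration 7: z = 2, filtered = [36, 30, 30, 22, 30]
After iteration 8: z = 9, filtered = [36, 30, 30, 22, 30]
Loop ends.
sum(filtered) = 148

Final answer: 148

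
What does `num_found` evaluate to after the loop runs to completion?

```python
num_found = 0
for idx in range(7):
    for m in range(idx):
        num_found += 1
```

Let's trace through this code step by step.

Initialize: num_found = 0
Entering loop: for idx in range(7):
After iteration 1: idx = 0, num_found = 0
After iteration 2: idx = 1, num_found = 1, m = 0
After iteration 3: idx = 2, num_found = 3, m = 1
After iteration 4: idx = 3, num_found = 6, m = 2
After iteration 5: idx = 4, num_found = 10, m = 3
After iteration 6: idx = 5, num_found = 15, m = 4
After iteration 7: idx = 6, num_found = 21, m = 5
Loop ends.

Final answer: 21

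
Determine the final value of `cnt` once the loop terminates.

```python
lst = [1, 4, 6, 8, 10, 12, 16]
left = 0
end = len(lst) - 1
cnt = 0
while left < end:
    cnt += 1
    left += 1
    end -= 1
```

Let's trace through this code step by step.

Initialize: lst = [1, 4, 6, 8, 10, 12, 16]
Initialize: left = 0
Initialize: end = 6
Initialize: cnt = 0
Entering loop: while left < end:
After iteration 1: left = 1, end = 5, cnt = 1
After iteration 2: left = 2, end = 4, cnt = 2
After iteration 3: left = 3, end = 3, cnt = 3
Loop ends.

Final answer: 3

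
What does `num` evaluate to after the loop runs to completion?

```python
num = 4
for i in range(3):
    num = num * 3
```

Let's trace through this code step by step.

Initialize: num = 4
Entering loop: for i in range(3):
After iteration 1: i = 0, num = 12
After iteration 2: i = 1, num = 36
After iteration 3: i = 2, num = 108
Loop ends.

Final answer: 108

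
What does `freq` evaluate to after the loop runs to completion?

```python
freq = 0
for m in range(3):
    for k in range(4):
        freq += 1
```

Let's trace through this code step by step.

Initialize: freq = 0
Entering loop: for m in range(3):
After iteration 1: m = 0, freq = 4
After iteration 2: m = 1, freq = 8
After iteration 3: m = 2, freq = 12
Loop ends.

Final answer: 12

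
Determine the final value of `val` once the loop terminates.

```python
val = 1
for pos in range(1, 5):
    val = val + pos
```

Let's trace through this code step by step.

Initialize: val = 1
Entering loop: for pos in range(1, 5):
After iteration 1: pos = 1, val = 2
After iteration 2: pos = 2, val = 4
After iteration 3: pos = 3, val = 7
After iteration 4: pos = 4, val = 11
Loop ends.

Final answer: 11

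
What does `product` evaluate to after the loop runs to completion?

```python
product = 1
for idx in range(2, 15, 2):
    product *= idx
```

Let's trace through this code step by step.

Initialize: product = 1
Entering loop: for idx in range(2, 15, 2):
After iteration 1: idx = 2, product = 2
After iteration 2: idx = 4, product = 8
After iteration 3: idx = 6, product = 48
After iteration 4: idx = 8, product = 384
After iteration 5: idx = 10, product = 3840
After iteration 6: idx = 12, product = 46080
After iteration 7: idx = 14, product = 645120
Loop ends.

Final answer: 645120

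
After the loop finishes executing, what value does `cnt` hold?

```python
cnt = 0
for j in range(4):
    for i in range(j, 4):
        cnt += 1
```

Let's trace through this code step by step.

Initialize: cnt = 0
Entering loop: for j in range(4):
After iteration 1: j = 0, cnt = 4
After iteration 2: j = 1, cnt = 7
After iteration 3: j = 2, cnt = 9
After iteration 4: j = 3, cnt = 10
Loop ends.

Final answer: 10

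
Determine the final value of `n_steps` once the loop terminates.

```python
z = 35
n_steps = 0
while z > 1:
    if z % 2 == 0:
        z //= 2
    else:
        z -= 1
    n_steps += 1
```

Let's trace through this code step by step.

Initialize: z = 35
Initialize: n_steps = 0
Entering loop: while z > 1:
After iteration 1: z = 34, n_steps = 1
After iteration 2: z = 17, n_steps = 2
After iteration 3: z = 16, n_steps = 3
After iteration 4: z = 8, n_steps = 4
After iteration 5: z = 4, n_steps = 5
After iteration 6: z = 2, n_steps = 6
After iteration 7: z = 1, n_steps = 7
Loop ends.

Final answer: 7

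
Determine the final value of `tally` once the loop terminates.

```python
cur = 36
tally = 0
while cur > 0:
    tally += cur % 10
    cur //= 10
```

Let's trace through this code step by step.

Initialize: cur = 36
Initialize: tally = 0
Entering loop: while cur > 0:
After iteration 1: cur = 3, tally = 6
After iteration 2: cur = 0, tally = 9
Loop ends.

Final answer: 9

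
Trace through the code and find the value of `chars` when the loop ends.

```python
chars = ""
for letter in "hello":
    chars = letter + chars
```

Let's trace through this code step by step.

Initialize: chars = ''
Entering loop: for letter in "hello":
After iteration 1: letter = 'h', chars = 'h'
After iteration 2: letter = 'e', chars = 'eh'
After iteration 3: letter = 'l', chars = 'leh'
After iteration 4: letter = 'l', chars = 'lleh'
After iteration 5: letter = 'o', chars = 'olleh'
Loop ends.

Final answer: 'olleh'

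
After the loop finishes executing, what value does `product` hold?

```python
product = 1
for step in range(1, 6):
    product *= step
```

Let's trace through this code step by step.

Initialize: product = 1
Entering loop: for step in range(1, 6):
After iteration 1: step = 1, product = 1
After iteration 2: step = 2, product = 2
After iteration 3: step = 3, product = 6
After iteration 4: step = 4, product = 24
After iteration 5: step = 5, product = 120
Loop ends.

Final answer: 120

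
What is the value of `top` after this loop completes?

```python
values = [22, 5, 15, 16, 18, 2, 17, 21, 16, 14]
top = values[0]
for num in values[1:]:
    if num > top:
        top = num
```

Let's trace through this code step by step.

Initialize: values = [22, 5, 15, 16, 18, 2, 17, 21, 16, 14]
Initialize: top = 22
Entering loop: for num in values[1:]:
After iteration 1: num = 5, top = 22
After iteration 2: num = 15, top = 22
After iteration 3: num = 16, top = 22
After iteration 4: num = 18, top = 22
After iteration 5: num = 2, top = 22
After iteration 6: num = 17, top = 22
After iteration 7: num = 21, top = 22
After iteration 8: num = 16, top = 22
After iteration 9: num = 14, top = 22
Loop ends.

Final answer: 22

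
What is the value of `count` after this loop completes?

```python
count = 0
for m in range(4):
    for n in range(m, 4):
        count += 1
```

Let's trace through this code step by step.

Initialize: count = 0
Entering loop: for m in range(4):
After iteration 1: m = 0, count = 4
After iteration 2: m = 1, count = 7
After iteration 3: m = 2, count = 9
After iteration 4: m = 3, count = 10
Loop ends.

Final answer: 10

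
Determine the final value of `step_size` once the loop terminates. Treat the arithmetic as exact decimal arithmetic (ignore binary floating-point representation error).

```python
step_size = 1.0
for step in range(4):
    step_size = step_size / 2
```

Let's trace through this code step by step.

Initialize: step_size = 1.0
Entering loop: for step in range(4):
After iteration 1: step = 0, step_size = 0.5
After iteration 2: step = 1, step_size = 0.25
After iteration 3: step = 2, step_size = 0.125
After iteration 4: step = 3, step_size = 0.0625
Loop ends.

Final answer: 0.0625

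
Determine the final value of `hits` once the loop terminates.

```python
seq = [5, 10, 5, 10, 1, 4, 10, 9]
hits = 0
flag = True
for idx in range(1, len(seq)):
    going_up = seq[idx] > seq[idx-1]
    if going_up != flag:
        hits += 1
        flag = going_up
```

Let's trace through this code step by step.

Initialize: seq = [5, 10, 5, 10, 1, 4, 10, 9]
Initialize: hits = 0
Initialize: flag = True
Entering loop: for idx in range(1, len(seq)):
After iteration 1: idx = 1, hits = 0, flag = True, going_up = True
After iteration 2: idx = 2, hits = 1, flag = False, going_up = False
After iteration 3: idx = 3, hits = 2, flag = True, going_up = True
After iteration 4: idx = 4, hits = 3, flag = False, going_up = False
After iteration 5: idx = 5, hits = 4, flag = True, going_up = True
After iteration 6: idx = 6, hits = 4, flag = True, going_up = True
After iteration 7: idx = 7, hits = 5, flag = False, going_up = False
Loop ends.

Final answer: 5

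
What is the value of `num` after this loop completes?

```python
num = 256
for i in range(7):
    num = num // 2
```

Let's trace through this code step by step.

Initialize: num = 256
Entering loop: for i in range(7):
After iteration 1: i = 0, num = 128
After iteration 2: i = 1, num = 64
After iteration 3: i = 2, num = 32
After iteration 4: i = 3, num = 16
After iteration 5: i = 4, num = 8
After iteration 6: i = 5, num = 4
After iteration 7: i = 6, num = 2
Loop ends.

Final answer: 2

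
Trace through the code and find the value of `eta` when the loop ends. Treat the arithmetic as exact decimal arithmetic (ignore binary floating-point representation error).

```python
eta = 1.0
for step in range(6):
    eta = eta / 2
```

Let's trace through this code step by step.

Initialize: eta = 1.0
Entering loop: for step in range(6):
After iteration 1: step = 0, eta = 0.5
After iteration 2: step = 1, eta = 0.25
After iteration 3: step = 2, eta = 0.125
After iteration 4: step = 3, eta = 0.0625
After iteration 5: step = 4, eta = 0.03125
After iteration 6: step = 5, eta = 0.015625
Loop ends.

Final answer: 0.015625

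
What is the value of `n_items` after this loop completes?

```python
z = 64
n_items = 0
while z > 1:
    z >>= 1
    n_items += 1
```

Let's trace through this code step by step.

Initialize: z = 64
Initialize: n_items = 0
Entering loop: while z > 1:
After iteration 1: z = 32, n_items = 1
After iteration 2: z = 16, n_items = 2
After iteration 3: z = 8, n_items = 3
After iteration 4: z = 4, n_items = 4
After iteration 5: z = 2, n_items = 5
After iteration 6: z = 1, n_items = 6
Loop ends.

Final answer: 6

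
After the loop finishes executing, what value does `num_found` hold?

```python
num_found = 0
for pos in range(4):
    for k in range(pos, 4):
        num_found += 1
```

Let's trace through this code step by step.

Initialize: num_found = 0
Entering loop: for pos in range(4):
After iteration 1: pos = 0, num_found = 4
After iteration 2: pos = 1, num_found = 7
After iteration 3: pos = 2, num_found = 9
After iteration 4: pos = 3, num_found = 10
Loop ends.

Final answer: 10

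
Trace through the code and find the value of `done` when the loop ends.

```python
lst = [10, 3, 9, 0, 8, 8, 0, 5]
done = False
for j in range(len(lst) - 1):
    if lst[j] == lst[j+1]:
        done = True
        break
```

Let's trace through this code step by step.

Initialize: lst = [10, 3, 9, 0, 8, 8, 0, 5]
Initialize: done = False
Entering loop: for j in range(len(lst) - 1):
After iteration 1: j = 0, done = False
After iteration 2: j = 1, done = False
After iteration 3: j = 2, done = False
After iteration 4: j = 3, done = False
After iteration 5: j = 4, done = True
Loop ends.

Final answer: True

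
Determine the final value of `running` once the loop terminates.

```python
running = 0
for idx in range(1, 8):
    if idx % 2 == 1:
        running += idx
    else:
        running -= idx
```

Let's trace through this code step by step.

Initialize: running = 0
Entering loop: for idx in range(1, 8):
After iteration 1: idx = 1, running = 1
After iteration 2: idx = 2, running = -1
After iteration 3: idx = 3, running = 2
After iteration 4: idx = 4, running = -2
After iteration 5: idx = 5, running = 3
After iteration 6: idx = 6, running = -3
After iteration 7: idx = 7, running = 4
Loop ends.

Final answer: 4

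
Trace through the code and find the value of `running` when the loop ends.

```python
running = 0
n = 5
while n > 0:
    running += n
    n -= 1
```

Let's trace through this code step by step.

Initialize: running = 0
Initialize: n = 5
Entering loop: while n > 0:
After iteration 1: running = 5, n = 4
After iteration 2: running = 9, n = 3
After iteration 3: running = 12, n = 2
After iteration 4: running = 14, n = 1
After iteration 5: running = 15, n = 0
Loop ends.

Final answer: 15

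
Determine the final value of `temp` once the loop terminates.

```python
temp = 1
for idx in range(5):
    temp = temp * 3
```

Let's trace through this code step by step.

Initialize: temp = 1
Entering loop: for idx in range(5):
After iteration 1: idx = 0, temp = 3
After iteration 2: idx = 1, temp = 9
After iteration 3: idx = 2, temp = 27
After iteration 4: idx = 3, temp = 81
After iteration 5: idx = 4, temp = 243
Loop ends.

Final answer: 243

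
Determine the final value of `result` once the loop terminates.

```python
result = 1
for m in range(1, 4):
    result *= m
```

Let's trace through this code step by step.

Initialize: result = 1
Entering loop: for m in range(1, 4):
After iteration 1: m = 1, result = 1
After iteration 2: m = 2, result = 2
After iteration 3: m = 3, result = 6
Loop ends.

Final answer: 6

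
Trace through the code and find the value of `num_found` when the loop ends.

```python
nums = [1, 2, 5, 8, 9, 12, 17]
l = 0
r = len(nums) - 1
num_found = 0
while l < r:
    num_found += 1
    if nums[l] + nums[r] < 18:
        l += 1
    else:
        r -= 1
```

Let's trace through this code step by step.

Initialize: nums = [1, 2, 5, 8, 9, 12, 17]
Initialize: l = 0
Initialize: r = 6
Initialize: num_found = 0
Entering loop: while l < r:
After iteration 1: l = 0, r = 5, num_found = 1
After iteration 2: l = 1, r = 5, num_found = 2
After iteration 3: l = 2, r = 5, num_found = 3
After iteration 4: l = 3, r = 5, num_found = 4
After iteration 5: l = 3, r = 4, num_found = 5
After iteration 6: l = 4, r = 4, num_found = 6
Loop ends.

Final answer: 6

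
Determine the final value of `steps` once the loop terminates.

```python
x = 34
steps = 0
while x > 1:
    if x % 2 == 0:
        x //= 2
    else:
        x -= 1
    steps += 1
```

Let's trace through this code step by step.

Initialize: x = 34
Initialize: steps = 0
Entering loop: while x > 1:
After iteration 1: x = 17, steps = 1
After iteration 2: x = 16, steps = 2
After iteration 3: x = 8, steps = 3
After iteration 4: x = 4, steps = 4
After iteration 5: x = 2, steps = 5
After iteration 6: x = 1, steps = 6
Loop ends.

Final answer: 6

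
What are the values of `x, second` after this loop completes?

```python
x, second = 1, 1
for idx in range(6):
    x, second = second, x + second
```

Let's trace through this code step by step.

Initialize: x = 1
Initialize: second = 1
Entering loop: for idx in range(6):
After iteration 1: idx = 0, x = 1, second = 2
After iteration 2: idx = 1, x = 2, second = 3
After iteration 3: idx = 2, x = 3, second = 5
After iteration 4: idx = 3, x = 5, second = 8
After iteration 5: idx = 4, x = 8, second = 13
After iteration 6: idx = 5, x = 13, second = 21
Loop ends.

Final answer: 13, 21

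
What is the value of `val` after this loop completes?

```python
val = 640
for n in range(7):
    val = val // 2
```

Let's trace through this code step by step.

Initialize: val = 640
Entering loop: for n in range(7):
After iteration 1: n = 0, val = 320
After iteration 2: n = 1, val = 160
After iteration 3: n = 2, val = 80
After iteration 4: n = 3, val = 40
After iteration 5: n = 4, val = 20
After iteration 6: n = 5, val = 10
After iteration 7: n = 6, val = 5
Loop ends.

Final answer: 5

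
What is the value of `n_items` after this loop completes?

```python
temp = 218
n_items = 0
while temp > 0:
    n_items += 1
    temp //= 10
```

Let's trace through this code step by step.

Initialize: temp = 218
Initialize: n_items = 0
Entering loop: while temp > 0:
After iteration 1: temp = 21, n_items = 1
After iteration 2: temp = 2, n_items = 2
After iteration 3: temp = 0, n_items = 3
Loop ends.

Final answer: 3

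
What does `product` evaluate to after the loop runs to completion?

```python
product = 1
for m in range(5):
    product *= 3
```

Let's trace through this code step by step.

Initialize: product = 1
Entering loop: for m in range(5):
After iteration 1: m = 0, product = 3
After iteration 2: m = 1, product = 9
After iteration 3: m = 2, product = 27
After iteration 4: m = 3, product = 81
After iteration 5: m = 4, product = 243
Loop ends.

Final answer: 243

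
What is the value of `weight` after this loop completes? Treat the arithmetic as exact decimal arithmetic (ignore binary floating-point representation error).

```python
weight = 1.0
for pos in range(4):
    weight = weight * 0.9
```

Let's trace through this code step by step.

Initialize: weight = 1.0
Entering loop: for pos in range(4):
After iteration 1: pos = 0, weight = 0.9
After iteration 2: pos = 1, weight = 0.81
After iteration 3: pos = 2, weight = 0.729
After iteration 4: pos = 3, weight = 0.6561
Loop ends.

Final answer: 0.6561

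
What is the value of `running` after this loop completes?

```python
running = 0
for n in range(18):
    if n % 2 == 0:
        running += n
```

Let's trace through this code step by step.

Initialize: running = 0
Entering loop: for n in range(18):
After iteration 1: n = 0, running = 0
After iteration 2: n = 1, running = 0
After iteration 3: n = 2, running = 2
After iteration 4: n = 3, running = 2
After iteration 5: n = 4, running = 6
After iteration 6: n = 5, running = 6
After iteration 7: n = 6, running = 12
After iteration 8: n = 7, running = 12
After iteration 9: n = 8, running = 20
After iteration 10: n = 9, running = 20
After iteration 11: n = 10, running = 30
After iteration 12: n = 11, running = 30
After iteration 13: n = 12, running = 42
After iteration 14: n = 13, running = 42
After iteration 15: n = 14, running = 56
After iteration 16: n = 15, running = 56
After iteration 17: n = 16, running = 72
After iteration 18: n = 17, running = 72
Loop ends.

Final answer: 72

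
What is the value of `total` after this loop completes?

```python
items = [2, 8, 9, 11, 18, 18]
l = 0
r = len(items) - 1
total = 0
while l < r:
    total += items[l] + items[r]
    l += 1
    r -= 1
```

Let's trace through this code step by step.

Initialize: items = [2, 8, 9, 11, 18, 18]
Initialize: l = 0
Initialize: r = 5
Initialize: total = 0
Entering loop: while l < r:
After iteration 1: l = 1, r = 4, total = 20
After iteration 2: l = 2, r = 3, total = 46
After iteration 3: l = 3, r = 2, total = 66
Loop ends.

Final answer: 66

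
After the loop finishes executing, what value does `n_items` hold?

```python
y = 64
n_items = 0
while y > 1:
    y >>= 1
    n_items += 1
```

Let's trace through this code step by step.

Initialize: y = 64
Initialize: n_items = 0
Entering loop: while y > 1:
After iteration 1: y = 32, n_items = 1
After iteration 2: y = 16, n_items = 2
After iteration 3: y = 8, n_items = 3
After iteration 4: y = 4, n_items = 4
After iteration 5: y = 2, n_items = 5
After iteration 6: y = 1, n_items = 6
Loop ends.

Final answer: 6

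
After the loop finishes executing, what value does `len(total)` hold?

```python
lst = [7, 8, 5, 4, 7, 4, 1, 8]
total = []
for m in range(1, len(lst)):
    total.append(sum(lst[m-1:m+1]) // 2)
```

Let's trace through this code step by step.

Initialize: lst = [7, 8, 5, 4, 7, 4, 1, 8]
Initialize: total = []
Entering loop: for m in range(1, len(lst)):
After iteration 1: m = 1, total = [7]
After iteration 2: m = 2, total = [7, 6]
After iteration 3: m = 3, total = [7, 6, 4]
After iteration 4: m = 4, total = [7, 6, 4, 5]
After iteration 5: m = 5, total = [7, 6, 4, 5, 5]
After iteration 6: m = 6, total = [7, 6, 4, 5, 5, 2]
After iteration 7: m = 7, total = [7, 6, 4, 5, 5, 2, 4]
Loop ends.
len(total) = 7

Final answer: 7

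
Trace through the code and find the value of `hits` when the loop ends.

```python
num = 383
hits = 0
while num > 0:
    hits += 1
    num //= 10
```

Let's trace through this code step by step.

Initialize: num = 383
Initialize: hits = 0
Entering loop: while num > 0:
After iteration 1: num = 38, hits = 1
After iteration 2: num = 3, hits = 2
After iteration 3: num = 0, hits = 3
Loop ends.

Final answer: 3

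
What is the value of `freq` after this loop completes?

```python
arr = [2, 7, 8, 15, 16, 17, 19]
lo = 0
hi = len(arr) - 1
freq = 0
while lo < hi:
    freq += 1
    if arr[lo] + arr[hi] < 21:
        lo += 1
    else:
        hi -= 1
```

Let's trace through this code step by step.

Initialize: arr = [2, 7, 8, 15, 16, 17, 19]
Initialize: lo = 0
Initialize: hi = 6
Initialize: freq = 0
Entering loop: while lo < hi:
After iteration 1: lo = 0, hi = 5, freq = 1
After iteration 2: lo = 1, hi = 5, freq = 2
After iteration 3: lo = 1, hi = 4, freq = 3
After iteration 4: lo = 1, hi = 3, freq = 4
After iteration 5: lo = 1, hi = 2, freq = 5
After iteration 6: lo = 2, hi = 2, freq = 6
Loop ends.

Final answer: 6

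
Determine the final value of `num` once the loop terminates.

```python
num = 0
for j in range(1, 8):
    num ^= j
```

Let's trace through this code step by step.

Initialize: num = 0
Entering loop: for j in range(1, 8):
After iteration 1: j = 1, num = 1
After iteration 2: j = 2, num = 3
After iteration 3: j = 3, num = 0
After iteration 4: j = 4, num = 4
After iteration 5: j = 5, num = 1
After iteration 6: j = 6, num = 7
After iteration 7: j = 7, num = 0
Loop ends.

Final answer: 0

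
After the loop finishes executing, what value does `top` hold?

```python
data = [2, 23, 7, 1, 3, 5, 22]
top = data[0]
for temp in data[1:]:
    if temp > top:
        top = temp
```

Let's trace through this code step by step.

Initialize: data = [2, 23, 7, 1, 3, 5, 22]
Initialize: top = 2
Entering loop: for temp in data[1:]:
After iteration 1: temp = 23, top = 23
After iteration 2: temp = 7, top = 23
After iteration 3: temp = 1, top = 23
After iteration 4: temp = 3, top = 23
After iteration 5: temp = 5, top = 23
After iteration 6: temp = 22, top = 23
Loop ends.

Final answer: 23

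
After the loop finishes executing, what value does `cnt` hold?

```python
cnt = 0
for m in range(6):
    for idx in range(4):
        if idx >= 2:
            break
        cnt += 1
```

Let's trace through this code step by step.

Initialize: cnt = 0
Entering loop: for m in range(6):
After iteration 1: m = 0, cnt = 2
After iteration 2: m = 1, cnt = 4
After iteration 3: m = 2, cnt = 6
After iteration 4: m = 3, cnt = 8
After iteration 5: m = 4, cnt = 10
After iteration 6: m = 5, cnt = 12
Loop ends.

Final answer: 12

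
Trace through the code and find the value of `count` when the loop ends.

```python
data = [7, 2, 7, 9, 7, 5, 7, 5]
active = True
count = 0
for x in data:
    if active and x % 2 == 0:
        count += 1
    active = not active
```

Let's trace through this code step by step.

Initialize: data = [7, 2, 7, 9, 7, 5, 7, 5]
Initialize: active = True
Initialize: count = 0
Entering loop: for x in data:
After iteration 1: x = 7, active = False, count = 0
After iteration 2: x = 2, active = True, count = 0
After iteration 3: x = 7, active = False, count = 0
After iteration 4: x = 9, active = True, count = 0
After iteration 5: x = 7, active = False, count = 0
After iteration 6: x = 5, active = True, count = 0
After iteration 7: x = 7, active = False, count = 0
After iteration 8: x = 5, active = True, count = 0
Loop ends.

Final answer: 0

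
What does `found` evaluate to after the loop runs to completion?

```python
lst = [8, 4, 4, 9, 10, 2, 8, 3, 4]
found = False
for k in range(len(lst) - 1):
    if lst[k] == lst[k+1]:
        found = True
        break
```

Let's trace through this code step by step.

Initialize: lst = [8, 4, 4, 9, 10, 2, 8, 3, 4]
Initialize: found = False
Entering loop: for k in range(len(lst) - 1):
After iteration 1: k = 0, found = False
After iteration 2: k = 1, found = True
Loop ends.

Final answer: True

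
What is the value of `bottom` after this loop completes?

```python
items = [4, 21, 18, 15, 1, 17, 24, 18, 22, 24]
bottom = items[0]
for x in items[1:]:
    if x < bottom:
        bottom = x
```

Let's trace through this code step by step.

Initialize: items = [4, 21, 18, 15, 1, 17, 24, 18, 22, 24]
Initialize: bottom = 4
Entering loop: for x in items[1:]:
After iteration 1: x = 21, bottom = 4
After iteration 2: x = 18, bottom = 4
After iteration 3: x = 15, bottom = 4
After iteration 4: x = 1, bottom = 1
After iteration 5: x = 17, bottom = 1
After iteration 6: x = 24, bottom = 1
After iteration 7: x = 18, bottom = 1
After iteration 8: x = 22, bottom = 1
After iteration 9: x = 24, bottom = 1
Loop ends.

Final answer: 1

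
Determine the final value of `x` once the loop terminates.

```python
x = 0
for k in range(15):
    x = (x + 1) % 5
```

Let's trace through this code step by step.

Initialize: x = 0
Entering loop: for k in range(15):
After iteration 1: k = 0, x = 1
After iteration 2: k = 1, x = 2
After iteration 3: k = 2, x = 3
After iteration 4: k = 3, x = 4
After iteration 5: k = 4, x = 0
After iteration 6: k = 5, x = 1
After iteration 7: k = 6, x = 2
After iteration 8: k = 7, x = 3
After iteration 9: k = 8, x = 4
After iteration 10: k = 9, x = 0
After iteration 11: k = 10, x = 1
After iteration 12: k = 11, x = 2
After iteration 13: k = 12, x = 3
After iteration 14: k = 13, x = 4
After iteration 15: k = 14, x = 0
Loop ends.

Final answer: 0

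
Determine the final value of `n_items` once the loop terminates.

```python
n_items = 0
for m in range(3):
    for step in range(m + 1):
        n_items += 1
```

Let's trace through this code step by step.

Initialize: n_items = 0
Entering loop: for m in range(3):
After iteration 1: m = 0, n_items = 1, step = 0
After iteration 2: m = 1, n_items = 3, step = 1
After iteration 3: m = 2, n_items = 6, step = 2
Loop ends.

Final answer: 6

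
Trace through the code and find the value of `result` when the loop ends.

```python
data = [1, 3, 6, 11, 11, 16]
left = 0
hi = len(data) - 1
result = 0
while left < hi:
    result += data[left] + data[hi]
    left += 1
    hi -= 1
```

Let's trace through this code step by step.

Initialize: data = [1, 3, 6, 11, 11, 16]
Initialize: left = 0
Initialize: hi = 5
Initialize: result = 0
Entering loop: while left < hi:
After iteration 1: left = 1, hi = 4, result = 17
After iteration 2: left = 2, hi = 3, result = 31
After iteration 3: left = 3, hi = 2, result = 48
Loop ends.

Final answer: 48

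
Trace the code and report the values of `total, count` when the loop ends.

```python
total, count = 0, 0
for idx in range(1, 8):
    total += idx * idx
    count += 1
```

Let's trace through this code step by step.

Initialize: total = 0
Initialize: count = 0
Entering loop: for idx in range(1, 8):
After iteration 1: idx = 1, total = 1, count = 1
After iteration 2: idx = 2, total = 5, count = 2
After iteration 3: idx = 3, total = 14, count = 3
After iteration 4: idx = 4, total = 30, count = 4
After iteration 5: idx = 5, total = 55, count = 5
After iteration 6: idx = 6, total = 91, count = 6
After iteration 7: idx = 7, total = 140, count = 7
Loop ends.

Final answer: 140, 7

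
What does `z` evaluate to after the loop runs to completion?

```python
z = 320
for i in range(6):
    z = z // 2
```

Let's trace through this code step by step.

Initialize: z = 320
Entering loop: for i in range(6):
After iteration 1: i = 0, z = 160
After iteration 2: i = 1, z = 80
After iteration 3: i = 2, z = 40
After iteration 4: i = 3, z = 20
After iteration 5: i = 4, z = 10
After iteration 6: i = 5, z = 5
Loop ends.

Final answer: 5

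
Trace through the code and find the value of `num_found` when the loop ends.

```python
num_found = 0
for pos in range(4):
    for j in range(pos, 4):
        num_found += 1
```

Let's trace through this code step by step.

Initialize: num_found = 0
Entering loop: for pos in range(4):
After iteration 1: pos = 0, num_found = 4
After iteration 2: pos = 1, num_found = 7
After iteration 3: pos = 2, num_found = 9
After iteration 4: pos = 3, num_found = 10
Loop ends.

Final answer: 10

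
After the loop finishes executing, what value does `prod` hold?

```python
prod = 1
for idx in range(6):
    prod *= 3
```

Let's trace through this code step by step.

Initialize: prod = 1
Entering loop: for idx in range(6):
After iteration 1: idx = 0, prod = 3
After iteration 2: idx = 1, prod = 9
After iteration 3: idx = 2, prod = 27
After iteration 4: idx = 3, prod = 81
After iteration 5: idx = 4, prod = 243
After iteration 6: idx = 5, prod = 729
Loop ends.

Final answer: 729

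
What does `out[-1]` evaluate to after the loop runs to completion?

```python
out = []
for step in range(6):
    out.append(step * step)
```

Let's trace through this code step by step.

Initialize: out = []
Entering loop: for step in range(6):
After iteration 1: step = 0, out = [0]
After iteration 2: step = 1, out = [0, 1]
After iteration 3: step = 2, out = [0, 1, 4]
After iteration 4: step = 3, out = [0, 1, 4, 9]
After iteration 5: step = 4, out = [0, 1, 4, 9, 16]
After iteration 6: step = 5, out = [0, 1, 4, 9, 16, 25]
Loop ends.
out[-1] = 25

Final answer: 25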